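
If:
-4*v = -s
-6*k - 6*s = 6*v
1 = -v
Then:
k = 5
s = -4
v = -1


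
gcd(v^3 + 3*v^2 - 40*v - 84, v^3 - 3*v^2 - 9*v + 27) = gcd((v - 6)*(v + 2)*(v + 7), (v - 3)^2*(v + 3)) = 1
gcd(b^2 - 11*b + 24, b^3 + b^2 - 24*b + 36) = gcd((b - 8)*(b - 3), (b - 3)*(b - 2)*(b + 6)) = b - 3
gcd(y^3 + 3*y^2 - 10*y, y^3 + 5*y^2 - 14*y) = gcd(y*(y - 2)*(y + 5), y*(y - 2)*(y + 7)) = y^2 - 2*y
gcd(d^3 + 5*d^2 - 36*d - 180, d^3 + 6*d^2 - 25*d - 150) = d^2 + 11*d + 30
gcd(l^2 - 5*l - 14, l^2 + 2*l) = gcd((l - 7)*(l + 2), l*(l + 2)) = l + 2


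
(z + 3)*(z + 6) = z^2 + 9*z + 18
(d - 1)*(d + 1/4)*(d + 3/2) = d^3 + 3*d^2/4 - 11*d/8 - 3/8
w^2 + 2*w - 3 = (w - 1)*(w + 3)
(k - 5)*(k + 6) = k^2 + k - 30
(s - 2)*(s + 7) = s^2 + 5*s - 14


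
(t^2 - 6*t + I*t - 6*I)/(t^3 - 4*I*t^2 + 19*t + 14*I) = (t - 6)/(t^2 - 5*I*t + 14)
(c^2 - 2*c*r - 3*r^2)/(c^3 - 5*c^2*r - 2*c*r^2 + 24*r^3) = (-c - r)/(-c^2 + 2*c*r + 8*r^2)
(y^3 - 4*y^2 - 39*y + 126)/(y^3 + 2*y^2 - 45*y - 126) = (y - 3)/(y + 3)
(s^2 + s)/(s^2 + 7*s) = (s + 1)/(s + 7)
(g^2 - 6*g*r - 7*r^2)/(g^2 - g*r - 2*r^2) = (-g + 7*r)/(-g + 2*r)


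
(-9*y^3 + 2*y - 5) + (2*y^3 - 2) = -7*y^3 + 2*y - 7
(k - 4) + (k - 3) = 2*k - 7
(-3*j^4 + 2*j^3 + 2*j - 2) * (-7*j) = 21*j^5 - 14*j^4 - 14*j^2 + 14*j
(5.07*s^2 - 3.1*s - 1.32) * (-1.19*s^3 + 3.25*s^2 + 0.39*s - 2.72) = -6.0333*s^5 + 20.1665*s^4 - 6.5269*s^3 - 19.2894*s^2 + 7.9172*s + 3.5904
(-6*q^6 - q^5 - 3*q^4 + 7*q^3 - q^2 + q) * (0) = 0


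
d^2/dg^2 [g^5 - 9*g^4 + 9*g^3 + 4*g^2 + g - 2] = 20*g^3 - 108*g^2 + 54*g + 8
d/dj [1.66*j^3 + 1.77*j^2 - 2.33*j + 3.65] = 4.98*j^2 + 3.54*j - 2.33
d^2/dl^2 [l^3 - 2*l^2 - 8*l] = 6*l - 4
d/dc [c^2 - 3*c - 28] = 2*c - 3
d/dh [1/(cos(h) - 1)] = sin(h)/(cos(h) - 1)^2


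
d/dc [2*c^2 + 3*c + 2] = 4*c + 3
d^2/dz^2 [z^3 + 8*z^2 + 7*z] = 6*z + 16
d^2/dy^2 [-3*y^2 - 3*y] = -6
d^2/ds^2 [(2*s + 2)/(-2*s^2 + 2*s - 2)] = 2*(3*s*(s^2 - s + 1) - (s + 1)*(2*s - 1)^2)/(s^2 - s + 1)^3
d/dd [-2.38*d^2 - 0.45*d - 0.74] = -4.76*d - 0.45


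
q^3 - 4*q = q*(q - 2)*(q + 2)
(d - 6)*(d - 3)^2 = d^3 - 12*d^2 + 45*d - 54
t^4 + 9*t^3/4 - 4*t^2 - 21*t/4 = t*(t - 7/4)*(t + 1)*(t + 3)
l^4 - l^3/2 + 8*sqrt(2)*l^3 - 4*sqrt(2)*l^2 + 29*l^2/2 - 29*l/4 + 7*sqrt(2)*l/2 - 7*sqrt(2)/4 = (l - 1/2)*(l + sqrt(2)/2)^2*(l + 7*sqrt(2))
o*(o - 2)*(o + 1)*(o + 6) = o^4 + 5*o^3 - 8*o^2 - 12*o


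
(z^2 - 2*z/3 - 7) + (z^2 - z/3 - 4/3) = 2*z^2 - z - 25/3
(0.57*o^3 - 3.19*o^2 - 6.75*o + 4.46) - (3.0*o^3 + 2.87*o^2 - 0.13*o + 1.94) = -2.43*o^3 - 6.06*o^2 - 6.62*o + 2.52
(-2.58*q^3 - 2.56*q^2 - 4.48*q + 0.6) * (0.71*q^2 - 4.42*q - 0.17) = -1.8318*q^5 + 9.586*q^4 + 8.573*q^3 + 20.6628*q^2 - 1.8904*q - 0.102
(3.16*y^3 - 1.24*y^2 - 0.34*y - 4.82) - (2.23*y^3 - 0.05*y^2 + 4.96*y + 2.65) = 0.93*y^3 - 1.19*y^2 - 5.3*y - 7.47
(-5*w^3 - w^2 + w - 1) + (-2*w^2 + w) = -5*w^3 - 3*w^2 + 2*w - 1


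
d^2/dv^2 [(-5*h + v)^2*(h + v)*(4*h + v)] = -42*h^2 - 30*h*v + 12*v^2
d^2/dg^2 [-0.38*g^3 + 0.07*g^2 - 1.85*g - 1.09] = 0.14 - 2.28*g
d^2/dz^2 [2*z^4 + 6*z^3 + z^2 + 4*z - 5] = 24*z^2 + 36*z + 2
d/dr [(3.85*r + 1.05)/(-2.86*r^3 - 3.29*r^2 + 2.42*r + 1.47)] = (22.022*r^3 + 21.6755*r^2 + 6.909*r + 3.1185)/(8.1796*r^6 + 18.8188*r^5 - 3.0183*r^4 - 24.332*r^3 - 3.8162*r^2 + 7.1148*r + 2.1609)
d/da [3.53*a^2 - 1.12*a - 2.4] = 7.06*a - 1.12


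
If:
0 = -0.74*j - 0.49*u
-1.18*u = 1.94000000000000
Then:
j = 1.09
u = -1.64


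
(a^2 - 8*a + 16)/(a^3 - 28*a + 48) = (a - 4)/(a^2 + 4*a - 12)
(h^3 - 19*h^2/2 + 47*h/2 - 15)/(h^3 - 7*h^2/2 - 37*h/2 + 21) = (2*h - 5)/(2*h + 7)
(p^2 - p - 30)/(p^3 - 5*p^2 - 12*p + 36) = (p + 5)/(p^2 + p - 6)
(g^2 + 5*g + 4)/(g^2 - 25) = (g^2 + 5*g + 4)/(g^2 - 25)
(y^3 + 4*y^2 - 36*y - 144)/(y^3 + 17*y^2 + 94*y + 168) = (y - 6)/(y + 7)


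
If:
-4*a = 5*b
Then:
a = -5*b/4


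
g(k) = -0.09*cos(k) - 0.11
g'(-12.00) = 0.05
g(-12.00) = -0.19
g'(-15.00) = -0.06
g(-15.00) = -0.04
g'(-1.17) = -0.08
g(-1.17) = -0.15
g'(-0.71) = -0.06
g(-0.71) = -0.18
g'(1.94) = 0.08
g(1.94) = -0.08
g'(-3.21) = 0.01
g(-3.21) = -0.02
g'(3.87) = -0.06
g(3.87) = -0.04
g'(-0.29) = -0.03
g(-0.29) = -0.20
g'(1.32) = 0.09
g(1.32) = -0.13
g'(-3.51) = 0.03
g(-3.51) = -0.03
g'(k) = 0.09*sin(k)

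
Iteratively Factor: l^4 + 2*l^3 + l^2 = (l)*(l^3 + 2*l^2 + l) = l^2*(l^2 + 2*l + 1) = l^2*(l + 1)*(l + 1)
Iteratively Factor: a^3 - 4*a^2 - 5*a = (a + 1)*(a^2 - 5*a) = (a - 5)*(a + 1)*(a)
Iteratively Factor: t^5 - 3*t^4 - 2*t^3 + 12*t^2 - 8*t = (t - 2)*(t^4 - t^3 - 4*t^2 + 4*t) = t*(t - 2)*(t^3 - t^2 - 4*t + 4) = t*(t - 2)*(t - 1)*(t^2 - 4) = t*(t - 2)^2*(t - 1)*(t + 2)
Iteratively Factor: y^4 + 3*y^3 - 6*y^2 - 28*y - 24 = (y + 2)*(y^3 + y^2 - 8*y - 12) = (y + 2)^2*(y^2 - y - 6) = (y - 3)*(y + 2)^2*(y + 2)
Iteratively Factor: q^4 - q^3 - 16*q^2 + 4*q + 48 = (q - 4)*(q^3 + 3*q^2 - 4*q - 12) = (q - 4)*(q + 2)*(q^2 + q - 6) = (q - 4)*(q + 2)*(q + 3)*(q - 2)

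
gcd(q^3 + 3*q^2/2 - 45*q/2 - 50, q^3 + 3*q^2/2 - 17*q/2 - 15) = q + 5/2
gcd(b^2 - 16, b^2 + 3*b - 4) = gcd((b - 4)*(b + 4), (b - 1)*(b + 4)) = b + 4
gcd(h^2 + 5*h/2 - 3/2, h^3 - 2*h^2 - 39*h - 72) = h + 3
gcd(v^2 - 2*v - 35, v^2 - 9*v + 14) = v - 7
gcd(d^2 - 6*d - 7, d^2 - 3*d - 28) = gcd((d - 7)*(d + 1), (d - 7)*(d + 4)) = d - 7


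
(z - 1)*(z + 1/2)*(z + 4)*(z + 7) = z^4 + 21*z^3/2 + 22*z^2 - 39*z/2 - 14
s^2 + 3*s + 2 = (s + 1)*(s + 2)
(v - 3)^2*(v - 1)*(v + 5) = v^4 - 2*v^3 - 20*v^2 + 66*v - 45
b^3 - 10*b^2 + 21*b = b*(b - 7)*(b - 3)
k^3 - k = k*(k - 1)*(k + 1)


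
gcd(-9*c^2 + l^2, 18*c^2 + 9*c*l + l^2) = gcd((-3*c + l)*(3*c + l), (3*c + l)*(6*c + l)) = 3*c + l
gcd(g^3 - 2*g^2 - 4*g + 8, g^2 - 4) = g^2 - 4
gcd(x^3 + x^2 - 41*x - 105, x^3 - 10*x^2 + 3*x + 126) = x^2 - 4*x - 21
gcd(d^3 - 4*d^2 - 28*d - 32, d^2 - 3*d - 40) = d - 8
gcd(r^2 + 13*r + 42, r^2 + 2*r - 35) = r + 7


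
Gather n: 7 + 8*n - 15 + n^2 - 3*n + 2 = n^2 + 5*n - 6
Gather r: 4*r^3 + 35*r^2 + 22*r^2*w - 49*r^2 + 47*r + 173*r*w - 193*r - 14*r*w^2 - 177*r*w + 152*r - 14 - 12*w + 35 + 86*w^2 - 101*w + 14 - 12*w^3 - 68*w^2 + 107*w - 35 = 4*r^3 + r^2*(22*w - 14) + r*(-14*w^2 - 4*w + 6) - 12*w^3 + 18*w^2 - 6*w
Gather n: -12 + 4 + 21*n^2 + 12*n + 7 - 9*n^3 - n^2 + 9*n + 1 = -9*n^3 + 20*n^2 + 21*n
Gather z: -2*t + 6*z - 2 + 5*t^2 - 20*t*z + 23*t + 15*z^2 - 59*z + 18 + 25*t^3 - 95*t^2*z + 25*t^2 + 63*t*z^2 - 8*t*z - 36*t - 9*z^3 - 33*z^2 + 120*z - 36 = 25*t^3 + 30*t^2 - 15*t - 9*z^3 + z^2*(63*t - 18) + z*(-95*t^2 - 28*t + 67) - 20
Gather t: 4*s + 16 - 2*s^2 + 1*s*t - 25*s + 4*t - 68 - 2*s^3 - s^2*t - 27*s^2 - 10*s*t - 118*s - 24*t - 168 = -2*s^3 - 29*s^2 - 139*s + t*(-s^2 - 9*s - 20) - 220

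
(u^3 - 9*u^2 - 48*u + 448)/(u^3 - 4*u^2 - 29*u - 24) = (u^2 - u - 56)/(u^2 + 4*u + 3)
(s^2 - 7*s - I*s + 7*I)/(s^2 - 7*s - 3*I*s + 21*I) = (s - I)/(s - 3*I)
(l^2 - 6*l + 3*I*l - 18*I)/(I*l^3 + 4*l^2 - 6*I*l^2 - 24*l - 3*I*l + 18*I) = (-I*l + 3)/(l^2 - 4*I*l - 3)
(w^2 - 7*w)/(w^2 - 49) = w/(w + 7)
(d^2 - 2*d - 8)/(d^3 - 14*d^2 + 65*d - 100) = (d + 2)/(d^2 - 10*d + 25)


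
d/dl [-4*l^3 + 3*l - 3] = 3 - 12*l^2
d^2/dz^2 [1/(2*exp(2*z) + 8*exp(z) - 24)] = 2*(-(exp(z) + 1)*(exp(2*z) + 4*exp(z) - 12) + 2*(exp(z) + 2)^2*exp(z))*exp(z)/(exp(2*z) + 4*exp(z) - 12)^3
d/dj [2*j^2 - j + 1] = 4*j - 1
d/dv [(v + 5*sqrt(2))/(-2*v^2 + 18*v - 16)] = (-v^2 + 9*v + (v + 5*sqrt(2))*(2*v - 9) - 8)/(2*(v^2 - 9*v + 8)^2)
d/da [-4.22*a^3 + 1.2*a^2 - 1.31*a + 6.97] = -12.66*a^2 + 2.4*a - 1.31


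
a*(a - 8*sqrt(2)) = a^2 - 8*sqrt(2)*a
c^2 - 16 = (c - 4)*(c + 4)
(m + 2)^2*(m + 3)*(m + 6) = m^4 + 13*m^3 + 58*m^2 + 108*m + 72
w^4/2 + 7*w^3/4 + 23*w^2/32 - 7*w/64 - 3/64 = (w/2 + 1/4)*(w - 1/4)*(w + 1/4)*(w + 3)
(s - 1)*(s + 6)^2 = s^3 + 11*s^2 + 24*s - 36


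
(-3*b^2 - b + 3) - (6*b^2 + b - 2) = -9*b^2 - 2*b + 5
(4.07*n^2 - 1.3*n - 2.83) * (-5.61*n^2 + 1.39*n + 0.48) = -22.8327*n^4 + 12.9503*n^3 + 16.0229*n^2 - 4.5577*n - 1.3584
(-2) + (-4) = -6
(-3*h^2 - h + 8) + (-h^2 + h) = 8 - 4*h^2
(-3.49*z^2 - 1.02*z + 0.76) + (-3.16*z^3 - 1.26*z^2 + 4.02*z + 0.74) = -3.16*z^3 - 4.75*z^2 + 3.0*z + 1.5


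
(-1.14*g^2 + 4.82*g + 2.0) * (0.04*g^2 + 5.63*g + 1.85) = -0.0456*g^4 - 6.2254*g^3 + 25.1076*g^2 + 20.177*g + 3.7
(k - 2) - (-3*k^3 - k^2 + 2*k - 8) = 3*k^3 + k^2 - k + 6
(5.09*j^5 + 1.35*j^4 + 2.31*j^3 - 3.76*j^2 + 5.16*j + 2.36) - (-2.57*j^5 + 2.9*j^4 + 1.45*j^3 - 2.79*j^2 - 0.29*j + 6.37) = 7.66*j^5 - 1.55*j^4 + 0.86*j^3 - 0.97*j^2 + 5.45*j - 4.01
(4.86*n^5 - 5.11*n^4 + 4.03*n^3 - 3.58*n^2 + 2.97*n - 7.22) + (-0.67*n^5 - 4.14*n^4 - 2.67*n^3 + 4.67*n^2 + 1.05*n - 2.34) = 4.19*n^5 - 9.25*n^4 + 1.36*n^3 + 1.09*n^2 + 4.02*n - 9.56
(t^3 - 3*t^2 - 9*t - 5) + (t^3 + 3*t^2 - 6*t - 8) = 2*t^3 - 15*t - 13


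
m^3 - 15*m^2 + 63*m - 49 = (m - 7)^2*(m - 1)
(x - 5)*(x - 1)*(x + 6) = x^3 - 31*x + 30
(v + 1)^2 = v^2 + 2*v + 1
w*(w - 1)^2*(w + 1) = w^4 - w^3 - w^2 + w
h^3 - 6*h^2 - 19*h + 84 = (h - 7)*(h - 3)*(h + 4)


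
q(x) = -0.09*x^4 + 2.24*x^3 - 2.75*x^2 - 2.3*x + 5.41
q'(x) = -0.36*x^3 + 6.72*x^2 - 5.5*x - 2.3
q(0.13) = 5.07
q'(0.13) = -2.90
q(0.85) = 2.80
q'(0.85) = -2.34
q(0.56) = 3.64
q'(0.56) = -3.34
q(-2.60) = -50.68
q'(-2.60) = 63.75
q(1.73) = 3.99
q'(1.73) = 6.43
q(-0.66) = 5.07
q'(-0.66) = 4.36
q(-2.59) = -50.05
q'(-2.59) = 63.28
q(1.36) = 2.52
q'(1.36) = 1.74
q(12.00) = 1586.29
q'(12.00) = 277.30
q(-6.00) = -680.27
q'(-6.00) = 350.38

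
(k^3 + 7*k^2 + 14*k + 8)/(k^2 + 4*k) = k + 3 + 2/k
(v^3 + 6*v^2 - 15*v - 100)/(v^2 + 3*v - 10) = (v^2 + v - 20)/(v - 2)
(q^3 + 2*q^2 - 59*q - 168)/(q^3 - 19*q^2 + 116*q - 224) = (q^2 + 10*q + 21)/(q^2 - 11*q + 28)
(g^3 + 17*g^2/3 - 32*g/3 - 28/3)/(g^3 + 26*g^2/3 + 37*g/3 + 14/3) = (g - 2)/(g + 1)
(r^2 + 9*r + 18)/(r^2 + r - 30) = (r + 3)/(r - 5)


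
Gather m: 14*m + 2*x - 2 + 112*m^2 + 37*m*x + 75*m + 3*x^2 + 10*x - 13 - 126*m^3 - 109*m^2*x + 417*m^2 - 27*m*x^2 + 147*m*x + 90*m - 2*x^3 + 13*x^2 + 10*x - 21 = -126*m^3 + m^2*(529 - 109*x) + m*(-27*x^2 + 184*x + 179) - 2*x^3 + 16*x^2 + 22*x - 36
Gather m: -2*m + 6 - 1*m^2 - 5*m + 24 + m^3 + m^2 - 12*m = m^3 - 19*m + 30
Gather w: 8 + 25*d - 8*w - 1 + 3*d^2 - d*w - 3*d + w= 3*d^2 + 22*d + w*(-d - 7) + 7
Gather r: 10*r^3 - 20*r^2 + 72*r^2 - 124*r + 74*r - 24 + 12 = 10*r^3 + 52*r^2 - 50*r - 12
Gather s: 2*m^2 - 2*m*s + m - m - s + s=2*m^2 - 2*m*s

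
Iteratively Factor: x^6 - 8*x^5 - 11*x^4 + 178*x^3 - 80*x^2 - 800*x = (x + 2)*(x^5 - 10*x^4 + 9*x^3 + 160*x^2 - 400*x) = (x - 5)*(x + 2)*(x^4 - 5*x^3 - 16*x^2 + 80*x) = (x - 5)*(x + 2)*(x + 4)*(x^3 - 9*x^2 + 20*x) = (x - 5)^2*(x + 2)*(x + 4)*(x^2 - 4*x) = (x - 5)^2*(x - 4)*(x + 2)*(x + 4)*(x)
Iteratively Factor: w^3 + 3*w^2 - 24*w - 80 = (w - 5)*(w^2 + 8*w + 16) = (w - 5)*(w + 4)*(w + 4)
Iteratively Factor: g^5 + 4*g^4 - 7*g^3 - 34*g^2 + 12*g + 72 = (g + 2)*(g^4 + 2*g^3 - 11*g^2 - 12*g + 36) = (g - 2)*(g + 2)*(g^3 + 4*g^2 - 3*g - 18) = (g - 2)*(g + 2)*(g + 3)*(g^2 + g - 6) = (g - 2)^2*(g + 2)*(g + 3)*(g + 3)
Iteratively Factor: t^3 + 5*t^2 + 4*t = (t)*(t^2 + 5*t + 4) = t*(t + 1)*(t + 4)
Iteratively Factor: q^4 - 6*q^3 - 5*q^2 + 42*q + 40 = (q - 5)*(q^3 - q^2 - 10*q - 8) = (q - 5)*(q - 4)*(q^2 + 3*q + 2) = (q - 5)*(q - 4)*(q + 1)*(q + 2)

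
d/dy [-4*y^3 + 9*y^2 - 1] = 6*y*(3 - 2*y)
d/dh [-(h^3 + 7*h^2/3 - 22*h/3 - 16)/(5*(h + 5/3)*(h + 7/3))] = 3*(-27*h^4 - 216*h^3 - 765*h^2 - 1354*h - 958)/(5*(81*h^4 + 648*h^3 + 1926*h^2 + 2520*h + 1225))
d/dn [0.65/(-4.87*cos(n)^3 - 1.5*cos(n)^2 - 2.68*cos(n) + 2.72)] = (9.4965*sin(n)^2 - 1.95*cos(n) - 11.2385)*sin(n)/(4.87*cos(n)^3 + 1.5*cos(n)^2 + 2.68*cos(n) - 2.72)^2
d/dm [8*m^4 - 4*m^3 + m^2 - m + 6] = 32*m^3 - 12*m^2 + 2*m - 1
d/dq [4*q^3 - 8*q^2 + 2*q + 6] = 12*q^2 - 16*q + 2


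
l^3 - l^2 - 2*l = l*(l - 2)*(l + 1)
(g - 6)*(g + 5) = g^2 - g - 30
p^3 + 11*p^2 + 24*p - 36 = (p - 1)*(p + 6)^2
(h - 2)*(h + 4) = h^2 + 2*h - 8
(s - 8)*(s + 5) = s^2 - 3*s - 40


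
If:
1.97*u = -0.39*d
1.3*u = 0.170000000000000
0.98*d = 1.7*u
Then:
No Solution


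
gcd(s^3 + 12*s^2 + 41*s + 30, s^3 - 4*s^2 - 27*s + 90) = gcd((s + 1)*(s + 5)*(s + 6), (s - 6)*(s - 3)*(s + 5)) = s + 5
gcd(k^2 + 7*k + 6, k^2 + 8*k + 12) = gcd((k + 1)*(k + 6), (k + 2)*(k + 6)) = k + 6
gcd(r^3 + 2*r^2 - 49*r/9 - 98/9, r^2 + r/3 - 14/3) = r + 7/3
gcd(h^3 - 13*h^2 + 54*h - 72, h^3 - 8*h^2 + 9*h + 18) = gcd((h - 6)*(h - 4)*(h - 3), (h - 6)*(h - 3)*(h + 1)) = h^2 - 9*h + 18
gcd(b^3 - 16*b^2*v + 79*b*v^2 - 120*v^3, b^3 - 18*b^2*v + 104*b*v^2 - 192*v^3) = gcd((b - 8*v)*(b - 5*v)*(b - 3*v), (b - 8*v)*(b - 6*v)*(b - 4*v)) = -b + 8*v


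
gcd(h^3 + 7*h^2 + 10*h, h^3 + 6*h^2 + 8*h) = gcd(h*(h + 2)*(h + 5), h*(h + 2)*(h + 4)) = h^2 + 2*h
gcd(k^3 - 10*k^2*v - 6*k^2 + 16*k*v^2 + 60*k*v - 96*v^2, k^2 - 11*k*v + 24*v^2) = -k + 8*v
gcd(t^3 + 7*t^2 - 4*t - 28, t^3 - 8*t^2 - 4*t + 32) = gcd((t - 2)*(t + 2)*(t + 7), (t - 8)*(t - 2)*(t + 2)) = t^2 - 4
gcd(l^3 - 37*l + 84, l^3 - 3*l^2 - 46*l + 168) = l^2 + 3*l - 28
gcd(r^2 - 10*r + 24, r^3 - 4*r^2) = r - 4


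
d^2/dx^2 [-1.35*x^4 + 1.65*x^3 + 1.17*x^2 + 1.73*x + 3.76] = -16.2*x^2 + 9.9*x + 2.34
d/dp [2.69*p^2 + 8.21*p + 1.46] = 5.38*p + 8.21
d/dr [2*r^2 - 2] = 4*r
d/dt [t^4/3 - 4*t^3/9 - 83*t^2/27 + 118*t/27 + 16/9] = 4*t^3/3 - 4*t^2/3 - 166*t/27 + 118/27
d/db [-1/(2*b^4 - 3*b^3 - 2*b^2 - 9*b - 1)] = (8*b^3 - 9*b^2 - 4*b - 9)/(-2*b^4 + 3*b^3 + 2*b^2 + 9*b + 1)^2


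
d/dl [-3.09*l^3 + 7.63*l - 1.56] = 7.63 - 9.27*l^2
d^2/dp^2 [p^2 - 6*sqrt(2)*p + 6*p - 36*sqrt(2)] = 2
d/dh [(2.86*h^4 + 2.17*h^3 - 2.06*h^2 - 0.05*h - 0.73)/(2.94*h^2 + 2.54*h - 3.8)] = (16.8168*h^5 + 28.173*h^4 - 32.4484*h^3 - 29.8234*h^2 + 19.9484*h + 2.0442)/(8.6436*h^4 + 14.9352*h^3 - 15.8924*h^2 - 19.304*h + 14.44)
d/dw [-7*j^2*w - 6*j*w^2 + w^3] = -7*j^2 - 12*j*w + 3*w^2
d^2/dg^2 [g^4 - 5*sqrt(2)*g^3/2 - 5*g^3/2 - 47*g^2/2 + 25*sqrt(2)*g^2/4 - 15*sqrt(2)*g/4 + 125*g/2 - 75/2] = 12*g^2 - 15*sqrt(2)*g - 15*g - 47 + 25*sqrt(2)/2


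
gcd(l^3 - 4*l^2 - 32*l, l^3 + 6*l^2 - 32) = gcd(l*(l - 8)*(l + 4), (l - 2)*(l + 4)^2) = l + 4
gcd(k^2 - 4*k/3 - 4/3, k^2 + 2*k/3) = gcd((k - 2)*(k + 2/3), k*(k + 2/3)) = k + 2/3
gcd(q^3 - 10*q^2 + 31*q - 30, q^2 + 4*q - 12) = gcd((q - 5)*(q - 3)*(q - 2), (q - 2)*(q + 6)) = q - 2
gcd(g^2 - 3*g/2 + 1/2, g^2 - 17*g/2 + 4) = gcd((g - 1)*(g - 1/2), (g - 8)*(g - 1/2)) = g - 1/2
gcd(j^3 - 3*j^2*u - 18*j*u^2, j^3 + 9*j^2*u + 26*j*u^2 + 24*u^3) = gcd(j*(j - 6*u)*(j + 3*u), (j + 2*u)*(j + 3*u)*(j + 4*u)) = j + 3*u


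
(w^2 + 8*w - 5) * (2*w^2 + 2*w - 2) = 2*w^4 + 18*w^3 + 4*w^2 - 26*w + 10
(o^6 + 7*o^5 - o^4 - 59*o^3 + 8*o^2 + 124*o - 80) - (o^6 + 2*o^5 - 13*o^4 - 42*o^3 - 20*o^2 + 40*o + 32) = 5*o^5 + 12*o^4 - 17*o^3 + 28*o^2 + 84*o - 112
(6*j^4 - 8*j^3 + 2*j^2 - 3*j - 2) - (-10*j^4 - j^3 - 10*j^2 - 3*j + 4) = 16*j^4 - 7*j^3 + 12*j^2 - 6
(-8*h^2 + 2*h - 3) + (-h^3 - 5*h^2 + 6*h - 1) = -h^3 - 13*h^2 + 8*h - 4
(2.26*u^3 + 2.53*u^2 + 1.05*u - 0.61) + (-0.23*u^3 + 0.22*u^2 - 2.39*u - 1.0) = 2.03*u^3 + 2.75*u^2 - 1.34*u - 1.61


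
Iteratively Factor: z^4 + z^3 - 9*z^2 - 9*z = (z - 3)*(z^3 + 4*z^2 + 3*z) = (z - 3)*(z + 1)*(z^2 + 3*z) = (z - 3)*(z + 1)*(z + 3)*(z)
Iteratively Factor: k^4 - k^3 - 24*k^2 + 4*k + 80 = (k + 4)*(k^3 - 5*k^2 - 4*k + 20) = (k - 2)*(k + 4)*(k^2 - 3*k - 10) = (k - 2)*(k + 2)*(k + 4)*(k - 5)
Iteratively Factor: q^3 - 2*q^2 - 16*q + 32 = (q - 2)*(q^2 - 16) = (q - 2)*(q + 4)*(q - 4)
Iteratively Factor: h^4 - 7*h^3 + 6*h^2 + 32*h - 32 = (h + 2)*(h^3 - 9*h^2 + 24*h - 16) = (h - 4)*(h + 2)*(h^2 - 5*h + 4) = (h - 4)^2*(h + 2)*(h - 1)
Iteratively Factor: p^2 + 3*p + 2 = (p + 2)*(p + 1)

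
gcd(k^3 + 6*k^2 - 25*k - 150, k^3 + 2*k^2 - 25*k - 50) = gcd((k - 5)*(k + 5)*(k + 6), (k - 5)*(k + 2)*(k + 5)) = k^2 - 25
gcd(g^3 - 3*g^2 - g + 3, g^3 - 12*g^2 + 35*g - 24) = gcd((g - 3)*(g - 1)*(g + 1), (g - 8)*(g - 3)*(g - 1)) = g^2 - 4*g + 3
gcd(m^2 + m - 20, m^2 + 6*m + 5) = m + 5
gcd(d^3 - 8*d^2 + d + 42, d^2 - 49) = d - 7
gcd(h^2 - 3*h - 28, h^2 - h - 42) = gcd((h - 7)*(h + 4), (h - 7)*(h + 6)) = h - 7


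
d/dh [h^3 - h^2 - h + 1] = 3*h^2 - 2*h - 1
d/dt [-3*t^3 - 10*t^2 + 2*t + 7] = -9*t^2 - 20*t + 2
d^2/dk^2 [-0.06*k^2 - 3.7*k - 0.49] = -0.120000000000000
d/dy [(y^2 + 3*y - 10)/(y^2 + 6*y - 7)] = 3*(y^2 + 2*y + 13)/(y^4 + 12*y^3 + 22*y^2 - 84*y + 49)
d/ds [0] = 0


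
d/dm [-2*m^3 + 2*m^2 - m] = -6*m^2 + 4*m - 1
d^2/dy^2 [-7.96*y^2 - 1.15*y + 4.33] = -15.9200000000000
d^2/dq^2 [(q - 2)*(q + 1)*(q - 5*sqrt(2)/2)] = 6*q - 5*sqrt(2) - 2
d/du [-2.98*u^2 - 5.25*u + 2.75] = -5.96*u - 5.25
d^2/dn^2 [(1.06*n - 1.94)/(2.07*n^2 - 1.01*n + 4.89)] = ((10.1728 - 13.1652*n)*(2.07*n^2 - 1.01*n + 4.89) + (1.06*n - 1.94)*(4.14*n - 1.01)*(8.28*n - 2.02))/(2.07*n^2 - 1.01*n + 4.89)^3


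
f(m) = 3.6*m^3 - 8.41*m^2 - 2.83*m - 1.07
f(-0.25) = -0.94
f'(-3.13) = 155.62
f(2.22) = -9.41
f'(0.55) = -8.81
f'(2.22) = 13.06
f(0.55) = -4.57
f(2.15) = -10.25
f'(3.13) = 50.33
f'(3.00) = 43.91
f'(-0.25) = 2.05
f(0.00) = -1.07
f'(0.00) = -2.83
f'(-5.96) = 481.05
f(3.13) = 18.07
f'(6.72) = 371.85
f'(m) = 10.8*m^2 - 16.82*m - 2.83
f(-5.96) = -1045.09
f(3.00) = 11.95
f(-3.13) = -185.00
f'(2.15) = 10.93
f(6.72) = 692.60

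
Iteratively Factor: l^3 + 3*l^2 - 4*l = (l - 1)*(l^2 + 4*l) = (l - 1)*(l + 4)*(l)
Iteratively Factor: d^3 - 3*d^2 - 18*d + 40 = (d - 2)*(d^2 - d - 20) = (d - 5)*(d - 2)*(d + 4)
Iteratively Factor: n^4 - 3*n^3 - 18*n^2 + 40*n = (n)*(n^3 - 3*n^2 - 18*n + 40) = n*(n + 4)*(n^2 - 7*n + 10) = n*(n - 2)*(n + 4)*(n - 5)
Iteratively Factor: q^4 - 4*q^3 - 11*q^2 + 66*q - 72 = (q + 4)*(q^3 - 8*q^2 + 21*q - 18) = (q - 3)*(q + 4)*(q^2 - 5*q + 6) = (q - 3)^2*(q + 4)*(q - 2)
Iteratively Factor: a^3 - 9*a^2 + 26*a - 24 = (a - 2)*(a^2 - 7*a + 12) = (a - 3)*(a - 2)*(a - 4)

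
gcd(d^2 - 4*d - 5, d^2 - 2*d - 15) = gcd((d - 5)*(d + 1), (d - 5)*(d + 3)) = d - 5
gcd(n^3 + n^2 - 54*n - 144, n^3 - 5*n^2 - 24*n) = n^2 - 5*n - 24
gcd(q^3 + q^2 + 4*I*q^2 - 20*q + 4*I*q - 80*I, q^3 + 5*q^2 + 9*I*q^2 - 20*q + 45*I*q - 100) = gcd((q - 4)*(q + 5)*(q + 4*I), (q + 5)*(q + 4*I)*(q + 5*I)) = q^2 + q*(5 + 4*I) + 20*I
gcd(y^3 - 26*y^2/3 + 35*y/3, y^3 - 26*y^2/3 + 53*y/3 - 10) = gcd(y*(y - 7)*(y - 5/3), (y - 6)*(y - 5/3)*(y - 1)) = y - 5/3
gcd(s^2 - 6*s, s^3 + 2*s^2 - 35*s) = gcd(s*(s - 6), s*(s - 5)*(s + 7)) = s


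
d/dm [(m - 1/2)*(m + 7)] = 2*m + 13/2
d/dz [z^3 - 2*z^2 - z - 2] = 3*z^2 - 4*z - 1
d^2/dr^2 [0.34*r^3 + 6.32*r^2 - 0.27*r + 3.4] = 2.04*r + 12.64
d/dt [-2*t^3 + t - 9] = 1 - 6*t^2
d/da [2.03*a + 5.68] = 2.03000000000000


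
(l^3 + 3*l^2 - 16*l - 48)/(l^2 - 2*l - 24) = (l^2 - l - 12)/(l - 6)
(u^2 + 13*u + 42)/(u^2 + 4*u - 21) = (u + 6)/(u - 3)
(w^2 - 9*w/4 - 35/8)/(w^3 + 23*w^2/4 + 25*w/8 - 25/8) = (2*w - 7)/(2*w^2 + 9*w - 5)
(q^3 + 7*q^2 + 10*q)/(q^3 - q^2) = (q^2 + 7*q + 10)/(q*(q - 1))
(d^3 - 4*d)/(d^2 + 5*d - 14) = d*(d + 2)/(d + 7)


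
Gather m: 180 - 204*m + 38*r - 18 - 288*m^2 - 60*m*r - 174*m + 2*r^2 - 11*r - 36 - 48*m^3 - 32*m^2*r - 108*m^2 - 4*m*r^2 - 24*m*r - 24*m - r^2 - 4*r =-48*m^3 + m^2*(-32*r - 396) + m*(-4*r^2 - 84*r - 402) + r^2 + 23*r + 126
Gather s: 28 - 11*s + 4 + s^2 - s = s^2 - 12*s + 32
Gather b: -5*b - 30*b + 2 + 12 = 14 - 35*b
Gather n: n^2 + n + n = n^2 + 2*n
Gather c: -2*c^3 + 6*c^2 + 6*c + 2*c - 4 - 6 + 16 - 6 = -2*c^3 + 6*c^2 + 8*c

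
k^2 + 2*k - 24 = (k - 4)*(k + 6)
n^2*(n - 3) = n^3 - 3*n^2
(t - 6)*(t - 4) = t^2 - 10*t + 24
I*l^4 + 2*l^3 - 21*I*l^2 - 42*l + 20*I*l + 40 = (l - 4)*(l + 5)*(l - 2*I)*(I*l - I)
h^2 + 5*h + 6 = (h + 2)*(h + 3)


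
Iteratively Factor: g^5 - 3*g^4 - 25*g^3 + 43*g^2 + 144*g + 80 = (g + 4)*(g^4 - 7*g^3 + 3*g^2 + 31*g + 20) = (g + 1)*(g + 4)*(g^3 - 8*g^2 + 11*g + 20) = (g - 4)*(g + 1)*(g + 4)*(g^2 - 4*g - 5) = (g - 4)*(g + 1)^2*(g + 4)*(g - 5)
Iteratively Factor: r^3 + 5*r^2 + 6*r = (r)*(r^2 + 5*r + 6) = r*(r + 3)*(r + 2)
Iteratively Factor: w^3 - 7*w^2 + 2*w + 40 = (w - 5)*(w^2 - 2*w - 8) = (w - 5)*(w - 4)*(w + 2)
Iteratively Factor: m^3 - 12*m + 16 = (m - 2)*(m^2 + 2*m - 8) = (m - 2)*(m + 4)*(m - 2)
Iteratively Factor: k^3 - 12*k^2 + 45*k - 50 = (k - 2)*(k^2 - 10*k + 25) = (k - 5)*(k - 2)*(k - 5)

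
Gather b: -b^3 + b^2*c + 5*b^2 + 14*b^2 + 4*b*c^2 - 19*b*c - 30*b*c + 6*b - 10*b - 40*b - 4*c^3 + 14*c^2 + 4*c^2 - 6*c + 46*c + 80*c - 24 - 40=-b^3 + b^2*(c + 19) + b*(4*c^2 - 49*c - 44) - 4*c^3 + 18*c^2 + 120*c - 64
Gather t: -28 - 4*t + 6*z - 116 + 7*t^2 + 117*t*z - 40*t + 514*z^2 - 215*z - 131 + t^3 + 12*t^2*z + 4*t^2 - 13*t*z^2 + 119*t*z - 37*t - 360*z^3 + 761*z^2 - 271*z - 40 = t^3 + t^2*(12*z + 11) + t*(-13*z^2 + 236*z - 81) - 360*z^3 + 1275*z^2 - 480*z - 315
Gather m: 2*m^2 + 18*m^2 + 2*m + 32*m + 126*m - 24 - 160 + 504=20*m^2 + 160*m + 320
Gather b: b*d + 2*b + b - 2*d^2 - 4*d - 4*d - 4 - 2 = b*(d + 3) - 2*d^2 - 8*d - 6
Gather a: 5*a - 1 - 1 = 5*a - 2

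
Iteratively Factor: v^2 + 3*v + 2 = (v + 2)*(v + 1)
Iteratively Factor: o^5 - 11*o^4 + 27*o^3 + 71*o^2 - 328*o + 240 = (o - 1)*(o^4 - 10*o^3 + 17*o^2 + 88*o - 240) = (o - 4)*(o - 1)*(o^3 - 6*o^2 - 7*o + 60) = (o - 5)*(o - 4)*(o - 1)*(o^2 - o - 12) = (o - 5)*(o - 4)*(o - 1)*(o + 3)*(o - 4)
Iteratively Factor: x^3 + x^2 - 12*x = (x + 4)*(x^2 - 3*x) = x*(x + 4)*(x - 3)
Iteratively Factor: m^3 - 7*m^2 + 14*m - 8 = (m - 1)*(m^2 - 6*m + 8) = (m - 2)*(m - 1)*(m - 4)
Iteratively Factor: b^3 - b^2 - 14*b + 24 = (b - 2)*(b^2 + b - 12) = (b - 2)*(b + 4)*(b - 3)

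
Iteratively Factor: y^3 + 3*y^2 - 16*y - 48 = (y - 4)*(y^2 + 7*y + 12) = (y - 4)*(y + 4)*(y + 3)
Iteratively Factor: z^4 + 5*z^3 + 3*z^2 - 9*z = (z - 1)*(z^3 + 6*z^2 + 9*z) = z*(z - 1)*(z^2 + 6*z + 9) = z*(z - 1)*(z + 3)*(z + 3)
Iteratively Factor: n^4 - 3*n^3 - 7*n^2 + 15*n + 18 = (n - 3)*(n^3 - 7*n - 6) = (n - 3)*(n + 1)*(n^2 - n - 6) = (n - 3)^2*(n + 1)*(n + 2)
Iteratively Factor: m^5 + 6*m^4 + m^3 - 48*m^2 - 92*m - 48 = (m + 2)*(m^4 + 4*m^3 - 7*m^2 - 34*m - 24) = (m + 1)*(m + 2)*(m^3 + 3*m^2 - 10*m - 24) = (m + 1)*(m + 2)^2*(m^2 + m - 12) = (m - 3)*(m + 1)*(m + 2)^2*(m + 4)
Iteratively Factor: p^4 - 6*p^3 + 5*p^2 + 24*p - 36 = (p - 3)*(p^3 - 3*p^2 - 4*p + 12) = (p - 3)*(p - 2)*(p^2 - p - 6) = (p - 3)^2*(p - 2)*(p + 2)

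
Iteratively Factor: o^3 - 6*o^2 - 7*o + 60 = (o - 4)*(o^2 - 2*o - 15) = (o - 5)*(o - 4)*(o + 3)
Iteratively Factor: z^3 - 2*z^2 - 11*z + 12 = (z - 1)*(z^2 - z - 12) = (z - 1)*(z + 3)*(z - 4)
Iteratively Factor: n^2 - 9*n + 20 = (n - 4)*(n - 5)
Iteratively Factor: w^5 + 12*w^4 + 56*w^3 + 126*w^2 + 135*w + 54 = (w + 2)*(w^4 + 10*w^3 + 36*w^2 + 54*w + 27) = (w + 2)*(w + 3)*(w^3 + 7*w^2 + 15*w + 9) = (w + 1)*(w + 2)*(w + 3)*(w^2 + 6*w + 9) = (w + 1)*(w + 2)*(w + 3)^2*(w + 3)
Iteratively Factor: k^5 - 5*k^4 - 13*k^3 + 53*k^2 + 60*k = (k)*(k^4 - 5*k^3 - 13*k^2 + 53*k + 60) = k*(k + 3)*(k^3 - 8*k^2 + 11*k + 20) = k*(k - 5)*(k + 3)*(k^2 - 3*k - 4) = k*(k - 5)*(k - 4)*(k + 3)*(k + 1)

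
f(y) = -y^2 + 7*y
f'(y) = 7 - 2*y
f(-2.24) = -20.70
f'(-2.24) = 11.48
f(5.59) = 7.88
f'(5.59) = -4.18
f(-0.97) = -7.73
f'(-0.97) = 8.94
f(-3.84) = -41.63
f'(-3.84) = 14.68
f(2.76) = 11.70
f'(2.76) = 1.48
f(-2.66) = -25.70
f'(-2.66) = 12.32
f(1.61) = 8.68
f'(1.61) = 3.78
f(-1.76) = -15.42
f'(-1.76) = 10.52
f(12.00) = -60.00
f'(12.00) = -17.00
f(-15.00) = -330.00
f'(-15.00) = 37.00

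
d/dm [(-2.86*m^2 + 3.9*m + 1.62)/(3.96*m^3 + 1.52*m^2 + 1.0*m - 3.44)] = (11.3256*m^4 - 30.888*m^3 - 28.0336*m^2 + 14.752*m - 15.036)/(15.6816*m^6 + 12.0384*m^5 + 10.2304*m^4 - 24.2048*m^3 - 9.4576*m^2 - 6.88*m + 11.8336)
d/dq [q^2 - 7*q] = 2*q - 7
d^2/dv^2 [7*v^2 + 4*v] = 14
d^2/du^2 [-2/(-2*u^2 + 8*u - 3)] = 8*(-2*u^2 + 8*u + 8*(u - 2)^2 - 3)/(2*u^2 - 8*u + 3)^3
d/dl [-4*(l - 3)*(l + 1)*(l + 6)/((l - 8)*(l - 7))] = 4*(-l^4 + 30*l^3 - 123*l^2 - 484*l + 1110)/(l^4 - 30*l^3 + 337*l^2 - 1680*l + 3136)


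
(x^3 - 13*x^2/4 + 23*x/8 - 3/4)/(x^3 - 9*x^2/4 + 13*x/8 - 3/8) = (x - 2)/(x - 1)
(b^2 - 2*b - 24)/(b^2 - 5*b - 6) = (b + 4)/(b + 1)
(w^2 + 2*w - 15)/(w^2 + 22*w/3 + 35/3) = 3*(w - 3)/(3*w + 7)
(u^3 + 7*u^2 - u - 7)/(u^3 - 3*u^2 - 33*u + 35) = (u^2 + 8*u + 7)/(u^2 - 2*u - 35)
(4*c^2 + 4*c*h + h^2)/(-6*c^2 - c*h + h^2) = (-2*c - h)/(3*c - h)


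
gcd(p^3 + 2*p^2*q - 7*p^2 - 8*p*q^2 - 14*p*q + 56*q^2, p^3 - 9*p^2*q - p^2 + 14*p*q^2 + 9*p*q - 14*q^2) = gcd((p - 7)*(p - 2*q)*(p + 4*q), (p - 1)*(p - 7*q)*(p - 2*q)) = p - 2*q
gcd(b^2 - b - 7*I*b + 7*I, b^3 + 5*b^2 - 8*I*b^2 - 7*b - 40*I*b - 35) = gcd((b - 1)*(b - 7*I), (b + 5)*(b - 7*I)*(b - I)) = b - 7*I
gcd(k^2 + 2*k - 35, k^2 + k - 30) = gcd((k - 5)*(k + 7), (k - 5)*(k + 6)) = k - 5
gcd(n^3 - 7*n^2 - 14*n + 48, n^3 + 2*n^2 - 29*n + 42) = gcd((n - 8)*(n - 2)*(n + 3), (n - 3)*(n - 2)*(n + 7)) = n - 2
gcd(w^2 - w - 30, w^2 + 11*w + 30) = w + 5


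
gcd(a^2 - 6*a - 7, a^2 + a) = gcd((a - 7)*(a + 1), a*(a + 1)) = a + 1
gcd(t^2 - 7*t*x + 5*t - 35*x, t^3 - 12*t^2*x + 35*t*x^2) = -t + 7*x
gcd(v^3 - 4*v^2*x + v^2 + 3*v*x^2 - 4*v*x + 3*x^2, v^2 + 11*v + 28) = 1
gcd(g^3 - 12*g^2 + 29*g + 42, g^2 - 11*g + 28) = g - 7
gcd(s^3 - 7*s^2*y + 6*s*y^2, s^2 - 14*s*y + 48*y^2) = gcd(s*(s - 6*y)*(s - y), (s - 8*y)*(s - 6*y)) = -s + 6*y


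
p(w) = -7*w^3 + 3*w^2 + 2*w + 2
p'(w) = -21*w^2 + 6*w + 2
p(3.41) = -233.86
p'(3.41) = -221.73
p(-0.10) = 1.84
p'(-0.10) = 1.19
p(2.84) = -128.47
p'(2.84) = -150.34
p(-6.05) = 1649.82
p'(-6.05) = -802.95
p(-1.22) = 16.74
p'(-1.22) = -36.58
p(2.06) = -42.34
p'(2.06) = -74.76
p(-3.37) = 297.24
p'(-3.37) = -256.71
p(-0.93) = 8.37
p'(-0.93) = -21.74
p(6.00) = -1390.00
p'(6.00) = -718.00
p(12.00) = -11638.00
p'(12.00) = -2950.00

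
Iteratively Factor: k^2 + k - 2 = (k + 2)*(k - 1)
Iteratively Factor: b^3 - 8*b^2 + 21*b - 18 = (b - 3)*(b^2 - 5*b + 6) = (b - 3)*(b - 2)*(b - 3)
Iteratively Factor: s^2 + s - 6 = (s + 3)*(s - 2)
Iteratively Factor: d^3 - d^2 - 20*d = (d)*(d^2 - d - 20) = d*(d + 4)*(d - 5)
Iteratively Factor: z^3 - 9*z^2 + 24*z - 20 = (z - 2)*(z^2 - 7*z + 10) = (z - 5)*(z - 2)*(z - 2)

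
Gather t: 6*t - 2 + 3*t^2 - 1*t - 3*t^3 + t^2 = -3*t^3 + 4*t^2 + 5*t - 2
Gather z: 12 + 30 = 42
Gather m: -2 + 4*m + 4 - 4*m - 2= 0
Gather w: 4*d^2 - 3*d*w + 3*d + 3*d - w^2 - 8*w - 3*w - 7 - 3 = 4*d^2 + 6*d - w^2 + w*(-3*d - 11) - 10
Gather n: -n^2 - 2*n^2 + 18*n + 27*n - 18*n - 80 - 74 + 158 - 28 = -3*n^2 + 27*n - 24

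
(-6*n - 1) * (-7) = 42*n + 7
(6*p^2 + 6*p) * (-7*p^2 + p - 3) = -42*p^4 - 36*p^3 - 12*p^2 - 18*p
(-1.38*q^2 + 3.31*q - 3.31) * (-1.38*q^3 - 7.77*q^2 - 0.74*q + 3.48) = 1.9044*q^5 + 6.1548*q^4 - 20.1297*q^3 + 18.4669*q^2 + 13.9682*q - 11.5188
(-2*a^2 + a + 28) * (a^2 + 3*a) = -2*a^4 - 5*a^3 + 31*a^2 + 84*a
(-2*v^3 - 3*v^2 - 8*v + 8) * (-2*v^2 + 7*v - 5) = 4*v^5 - 8*v^4 + 5*v^3 - 57*v^2 + 96*v - 40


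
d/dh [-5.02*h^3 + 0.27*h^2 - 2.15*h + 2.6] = -15.06*h^2 + 0.54*h - 2.15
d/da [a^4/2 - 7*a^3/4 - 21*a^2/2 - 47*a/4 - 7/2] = 2*a^3 - 21*a^2/4 - 21*a - 47/4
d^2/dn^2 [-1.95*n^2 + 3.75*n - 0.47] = -3.90000000000000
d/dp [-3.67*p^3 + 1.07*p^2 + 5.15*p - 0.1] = -11.01*p^2 + 2.14*p + 5.15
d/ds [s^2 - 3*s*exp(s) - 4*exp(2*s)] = -3*s*exp(s) + 2*s - 8*exp(2*s) - 3*exp(s)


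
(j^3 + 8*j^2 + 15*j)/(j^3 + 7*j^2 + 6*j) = (j^2 + 8*j + 15)/(j^2 + 7*j + 6)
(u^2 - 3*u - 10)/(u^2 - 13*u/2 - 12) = 2*(-u^2 + 3*u + 10)/(-2*u^2 + 13*u + 24)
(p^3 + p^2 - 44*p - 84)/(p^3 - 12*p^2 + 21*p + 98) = (p + 6)/(p - 7)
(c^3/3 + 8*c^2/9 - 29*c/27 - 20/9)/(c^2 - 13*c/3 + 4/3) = (9*c^3 + 24*c^2 - 29*c - 60)/(9*(3*c^2 - 13*c + 4))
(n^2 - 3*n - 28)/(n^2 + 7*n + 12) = (n - 7)/(n + 3)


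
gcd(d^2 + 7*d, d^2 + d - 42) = d + 7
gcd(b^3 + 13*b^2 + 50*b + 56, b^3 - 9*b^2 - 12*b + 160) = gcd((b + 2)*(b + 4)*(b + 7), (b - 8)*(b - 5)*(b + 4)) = b + 4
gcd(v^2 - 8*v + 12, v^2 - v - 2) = v - 2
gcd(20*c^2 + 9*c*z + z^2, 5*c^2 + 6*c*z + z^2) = 5*c + z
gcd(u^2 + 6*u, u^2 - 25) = 1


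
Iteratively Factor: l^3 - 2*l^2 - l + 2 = (l + 1)*(l^2 - 3*l + 2) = (l - 1)*(l + 1)*(l - 2)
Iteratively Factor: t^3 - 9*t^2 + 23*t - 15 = (t - 5)*(t^2 - 4*t + 3) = (t - 5)*(t - 1)*(t - 3)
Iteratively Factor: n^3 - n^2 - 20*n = (n)*(n^2 - n - 20) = n*(n + 4)*(n - 5)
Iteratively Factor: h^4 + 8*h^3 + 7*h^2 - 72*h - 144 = (h + 4)*(h^3 + 4*h^2 - 9*h - 36) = (h + 4)^2*(h^2 - 9) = (h + 3)*(h + 4)^2*(h - 3)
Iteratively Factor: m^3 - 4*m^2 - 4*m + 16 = (m + 2)*(m^2 - 6*m + 8) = (m - 2)*(m + 2)*(m - 4)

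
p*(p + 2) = p^2 + 2*p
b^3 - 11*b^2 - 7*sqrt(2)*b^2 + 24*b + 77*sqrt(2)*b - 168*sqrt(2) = (b - 8)*(b - 3)*(b - 7*sqrt(2))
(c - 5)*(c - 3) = c^2 - 8*c + 15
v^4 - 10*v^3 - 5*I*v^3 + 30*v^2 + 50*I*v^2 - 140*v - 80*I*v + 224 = (v - 8)*(v - 2)*(v - 7*I)*(v + 2*I)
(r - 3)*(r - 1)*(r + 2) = r^3 - 2*r^2 - 5*r + 6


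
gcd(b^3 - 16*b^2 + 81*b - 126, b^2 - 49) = b - 7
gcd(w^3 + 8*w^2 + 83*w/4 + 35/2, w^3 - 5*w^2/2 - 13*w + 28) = w + 7/2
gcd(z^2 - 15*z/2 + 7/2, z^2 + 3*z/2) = 1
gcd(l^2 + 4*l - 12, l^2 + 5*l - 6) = l + 6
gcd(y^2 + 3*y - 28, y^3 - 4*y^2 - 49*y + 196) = y^2 + 3*y - 28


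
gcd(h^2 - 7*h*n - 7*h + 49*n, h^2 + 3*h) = 1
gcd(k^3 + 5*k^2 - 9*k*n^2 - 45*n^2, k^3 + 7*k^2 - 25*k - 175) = k + 5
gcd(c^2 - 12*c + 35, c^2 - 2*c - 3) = 1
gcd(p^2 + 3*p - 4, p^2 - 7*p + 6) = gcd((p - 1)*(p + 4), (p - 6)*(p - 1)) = p - 1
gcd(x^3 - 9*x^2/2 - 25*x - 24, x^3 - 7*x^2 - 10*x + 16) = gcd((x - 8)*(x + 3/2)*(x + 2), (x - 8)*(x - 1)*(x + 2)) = x^2 - 6*x - 16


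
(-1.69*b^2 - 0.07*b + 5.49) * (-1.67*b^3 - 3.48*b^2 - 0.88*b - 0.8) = 2.8223*b^5 + 5.9981*b^4 - 7.4375*b^3 - 17.6916*b^2 - 4.7752*b - 4.392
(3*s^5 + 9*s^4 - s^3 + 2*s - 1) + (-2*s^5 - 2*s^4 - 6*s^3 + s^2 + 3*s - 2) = s^5 + 7*s^4 - 7*s^3 + s^2 + 5*s - 3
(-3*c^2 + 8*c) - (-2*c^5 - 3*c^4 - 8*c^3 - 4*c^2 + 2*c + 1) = 2*c^5 + 3*c^4 + 8*c^3 + c^2 + 6*c - 1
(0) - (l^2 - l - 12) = -l^2 + l + 12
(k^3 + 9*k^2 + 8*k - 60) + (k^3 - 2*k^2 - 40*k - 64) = 2*k^3 + 7*k^2 - 32*k - 124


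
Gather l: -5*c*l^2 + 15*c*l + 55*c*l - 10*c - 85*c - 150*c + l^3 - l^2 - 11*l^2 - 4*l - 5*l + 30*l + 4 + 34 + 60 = -245*c + l^3 + l^2*(-5*c - 12) + l*(70*c + 21) + 98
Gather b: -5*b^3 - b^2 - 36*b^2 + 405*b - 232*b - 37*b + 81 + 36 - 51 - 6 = -5*b^3 - 37*b^2 + 136*b + 60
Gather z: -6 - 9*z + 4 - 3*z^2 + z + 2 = -3*z^2 - 8*z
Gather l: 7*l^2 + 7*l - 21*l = 7*l^2 - 14*l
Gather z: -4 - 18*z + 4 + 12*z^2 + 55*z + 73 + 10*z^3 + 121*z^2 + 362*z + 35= 10*z^3 + 133*z^2 + 399*z + 108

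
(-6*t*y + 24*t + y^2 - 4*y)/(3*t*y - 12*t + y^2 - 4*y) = (-6*t + y)/(3*t + y)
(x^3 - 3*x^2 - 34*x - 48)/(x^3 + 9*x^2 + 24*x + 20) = (x^2 - 5*x - 24)/(x^2 + 7*x + 10)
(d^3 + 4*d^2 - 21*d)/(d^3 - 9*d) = (d + 7)/(d + 3)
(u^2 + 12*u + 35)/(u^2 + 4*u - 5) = (u + 7)/(u - 1)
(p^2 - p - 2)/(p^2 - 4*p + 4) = (p + 1)/(p - 2)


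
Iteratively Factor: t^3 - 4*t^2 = (t - 4)*(t^2) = t*(t - 4)*(t)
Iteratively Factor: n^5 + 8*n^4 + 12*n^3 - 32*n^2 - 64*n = (n + 2)*(n^4 + 6*n^3 - 32*n) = n*(n + 2)*(n^3 + 6*n^2 - 32) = n*(n - 2)*(n + 2)*(n^2 + 8*n + 16) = n*(n - 2)*(n + 2)*(n + 4)*(n + 4)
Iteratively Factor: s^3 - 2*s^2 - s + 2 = (s - 2)*(s^2 - 1) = (s - 2)*(s + 1)*(s - 1)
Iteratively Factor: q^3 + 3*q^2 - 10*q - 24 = (q + 4)*(q^2 - q - 6) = (q + 2)*(q + 4)*(q - 3)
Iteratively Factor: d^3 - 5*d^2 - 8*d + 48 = (d - 4)*(d^2 - d - 12) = (d - 4)^2*(d + 3)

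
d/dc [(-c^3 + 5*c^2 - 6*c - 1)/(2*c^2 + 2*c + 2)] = (-c^4 - 2*c^3 + 8*c^2 + 12*c - 5)/(2*(c^4 + 2*c^3 + 3*c^2 + 2*c + 1))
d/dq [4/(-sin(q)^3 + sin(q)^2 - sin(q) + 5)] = 4*(3*sin(q)^2 - 2*sin(q) + 1)*cos(q)/(sin(q)^3 - sin(q)^2 + sin(q) - 5)^2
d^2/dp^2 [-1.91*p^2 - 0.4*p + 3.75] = -3.82000000000000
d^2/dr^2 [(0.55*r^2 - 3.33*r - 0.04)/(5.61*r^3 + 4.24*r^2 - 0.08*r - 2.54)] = (34.61931*r^6 - 628.812558*r^5 - 488.87784*r^4 - 27.84962*r^3 - 538.073256*r^2 - 218.515056*r + 7.587992)/(176.558481*r^9 + 400.325112*r^8 + 295.009704*r^7 - 175.00985*r^6 - 366.711648*r^5 - 130.068192*r^4 + 113.749324*r^3 + 82.015584*r^2 - 1.548384*r - 16.387064)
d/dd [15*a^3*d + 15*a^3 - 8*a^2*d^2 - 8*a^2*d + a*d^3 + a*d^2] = a*(15*a^2 - 16*a*d - 8*a + 3*d^2 + 2*d)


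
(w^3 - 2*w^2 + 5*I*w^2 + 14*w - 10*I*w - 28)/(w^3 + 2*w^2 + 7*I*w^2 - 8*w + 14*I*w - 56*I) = (w - 2*I)/(w + 4)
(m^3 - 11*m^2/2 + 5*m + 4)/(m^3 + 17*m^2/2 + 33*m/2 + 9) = (2*m^3 - 11*m^2 + 10*m + 8)/(2*m^3 + 17*m^2 + 33*m + 18)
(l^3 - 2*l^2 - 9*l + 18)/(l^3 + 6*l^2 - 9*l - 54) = (l - 2)/(l + 6)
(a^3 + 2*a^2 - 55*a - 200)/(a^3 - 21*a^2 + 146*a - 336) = (a^2 + 10*a + 25)/(a^2 - 13*a + 42)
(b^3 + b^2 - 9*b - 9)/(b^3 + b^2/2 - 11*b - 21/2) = 2*(b - 3)/(2*b - 7)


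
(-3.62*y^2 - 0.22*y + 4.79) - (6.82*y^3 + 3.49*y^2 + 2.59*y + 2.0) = -6.82*y^3 - 7.11*y^2 - 2.81*y + 2.79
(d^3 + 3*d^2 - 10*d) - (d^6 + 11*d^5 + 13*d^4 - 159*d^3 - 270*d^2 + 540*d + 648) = -d^6 - 11*d^5 - 13*d^4 + 160*d^3 + 273*d^2 - 550*d - 648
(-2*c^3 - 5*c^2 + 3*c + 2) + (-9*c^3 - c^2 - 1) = -11*c^3 - 6*c^2 + 3*c + 1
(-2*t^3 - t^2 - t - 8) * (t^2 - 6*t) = -2*t^5 + 11*t^4 + 5*t^3 - 2*t^2 + 48*t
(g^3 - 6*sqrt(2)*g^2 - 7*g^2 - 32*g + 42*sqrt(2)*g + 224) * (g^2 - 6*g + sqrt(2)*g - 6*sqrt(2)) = g^5 - 13*g^4 - 5*sqrt(2)*g^4 - 2*g^3 + 65*sqrt(2)*g^3 - 242*sqrt(2)*g^2 + 572*g^2 - 1848*g + 416*sqrt(2)*g - 1344*sqrt(2)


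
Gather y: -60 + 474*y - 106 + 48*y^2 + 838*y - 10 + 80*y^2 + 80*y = 128*y^2 + 1392*y - 176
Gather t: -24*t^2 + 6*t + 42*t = -24*t^2 + 48*t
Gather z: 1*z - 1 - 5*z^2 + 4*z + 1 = -5*z^2 + 5*z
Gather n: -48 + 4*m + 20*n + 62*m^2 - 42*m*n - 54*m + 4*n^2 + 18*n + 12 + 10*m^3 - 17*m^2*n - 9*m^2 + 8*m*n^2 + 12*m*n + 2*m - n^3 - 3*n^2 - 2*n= 10*m^3 + 53*m^2 - 48*m - n^3 + n^2*(8*m + 1) + n*(-17*m^2 - 30*m + 36) - 36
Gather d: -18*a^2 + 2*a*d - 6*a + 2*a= -18*a^2 + 2*a*d - 4*a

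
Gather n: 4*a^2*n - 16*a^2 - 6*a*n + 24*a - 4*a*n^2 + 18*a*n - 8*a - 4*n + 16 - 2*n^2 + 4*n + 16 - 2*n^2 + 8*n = -16*a^2 + 16*a + n^2*(-4*a - 4) + n*(4*a^2 + 12*a + 8) + 32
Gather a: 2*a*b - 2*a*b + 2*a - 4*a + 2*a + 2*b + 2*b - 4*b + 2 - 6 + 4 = 0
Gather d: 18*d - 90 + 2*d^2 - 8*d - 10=2*d^2 + 10*d - 100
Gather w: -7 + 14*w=14*w - 7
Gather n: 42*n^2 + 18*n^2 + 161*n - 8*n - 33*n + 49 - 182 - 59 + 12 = 60*n^2 + 120*n - 180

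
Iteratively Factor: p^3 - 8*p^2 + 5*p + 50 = (p - 5)*(p^2 - 3*p - 10) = (p - 5)^2*(p + 2)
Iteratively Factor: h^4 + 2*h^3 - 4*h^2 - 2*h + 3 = (h - 1)*(h^3 + 3*h^2 - h - 3) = (h - 1)*(h + 3)*(h^2 - 1) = (h - 1)*(h + 1)*(h + 3)*(h - 1)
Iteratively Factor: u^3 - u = (u - 1)*(u^2 + u) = u*(u - 1)*(u + 1)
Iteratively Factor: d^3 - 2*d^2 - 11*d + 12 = (d + 3)*(d^2 - 5*d + 4) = (d - 1)*(d + 3)*(d - 4)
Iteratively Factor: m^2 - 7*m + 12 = (m - 4)*(m - 3)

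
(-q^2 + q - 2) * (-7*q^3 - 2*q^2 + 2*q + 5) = 7*q^5 - 5*q^4 + 10*q^3 + q^2 + q - 10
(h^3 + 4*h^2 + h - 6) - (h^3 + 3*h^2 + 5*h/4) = h^2 - h/4 - 6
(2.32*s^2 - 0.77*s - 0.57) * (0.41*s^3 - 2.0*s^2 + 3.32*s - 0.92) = 0.9512*s^5 - 4.9557*s^4 + 9.0087*s^3 - 3.5508*s^2 - 1.184*s + 0.5244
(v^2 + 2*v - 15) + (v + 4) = v^2 + 3*v - 11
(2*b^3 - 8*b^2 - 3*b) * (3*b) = 6*b^4 - 24*b^3 - 9*b^2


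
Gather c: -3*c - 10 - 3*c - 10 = -6*c - 20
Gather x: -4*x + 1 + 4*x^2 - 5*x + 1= 4*x^2 - 9*x + 2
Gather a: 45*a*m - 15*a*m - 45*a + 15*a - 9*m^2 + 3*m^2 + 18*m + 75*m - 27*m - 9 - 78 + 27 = a*(30*m - 30) - 6*m^2 + 66*m - 60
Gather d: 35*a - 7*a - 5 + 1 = 28*a - 4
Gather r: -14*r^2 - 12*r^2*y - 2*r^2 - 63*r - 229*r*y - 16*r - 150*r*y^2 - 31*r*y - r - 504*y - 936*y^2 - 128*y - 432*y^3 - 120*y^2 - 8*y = r^2*(-12*y - 16) + r*(-150*y^2 - 260*y - 80) - 432*y^3 - 1056*y^2 - 640*y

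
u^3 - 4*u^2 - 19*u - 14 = (u - 7)*(u + 1)*(u + 2)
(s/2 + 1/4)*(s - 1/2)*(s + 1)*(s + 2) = s^4/2 + 3*s^3/2 + 7*s^2/8 - 3*s/8 - 1/4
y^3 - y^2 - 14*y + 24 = (y - 3)*(y - 2)*(y + 4)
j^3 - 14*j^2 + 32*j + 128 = (j - 8)^2*(j + 2)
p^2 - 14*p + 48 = (p - 8)*(p - 6)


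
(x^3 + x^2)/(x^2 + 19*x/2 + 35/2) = 2*x^2*(x + 1)/(2*x^2 + 19*x + 35)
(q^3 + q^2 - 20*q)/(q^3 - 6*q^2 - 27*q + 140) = q/(q - 7)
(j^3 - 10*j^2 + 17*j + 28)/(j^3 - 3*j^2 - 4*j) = (j - 7)/j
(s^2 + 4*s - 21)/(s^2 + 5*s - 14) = (s - 3)/(s - 2)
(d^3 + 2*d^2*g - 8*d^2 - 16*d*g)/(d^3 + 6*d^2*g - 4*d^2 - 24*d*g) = (d^2 + 2*d*g - 8*d - 16*g)/(d^2 + 6*d*g - 4*d - 24*g)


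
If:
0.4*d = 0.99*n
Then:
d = 2.475*n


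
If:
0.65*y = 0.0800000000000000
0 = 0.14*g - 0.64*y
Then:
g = 0.56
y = 0.12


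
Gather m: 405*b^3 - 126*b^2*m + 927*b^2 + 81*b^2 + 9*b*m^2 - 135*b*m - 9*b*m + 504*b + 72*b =405*b^3 + 1008*b^2 + 9*b*m^2 + 576*b + m*(-126*b^2 - 144*b)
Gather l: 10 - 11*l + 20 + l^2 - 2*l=l^2 - 13*l + 30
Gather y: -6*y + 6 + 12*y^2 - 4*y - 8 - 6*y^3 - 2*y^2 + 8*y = -6*y^3 + 10*y^2 - 2*y - 2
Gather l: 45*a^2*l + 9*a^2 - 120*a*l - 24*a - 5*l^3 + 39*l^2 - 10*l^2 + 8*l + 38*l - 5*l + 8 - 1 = 9*a^2 - 24*a - 5*l^3 + 29*l^2 + l*(45*a^2 - 120*a + 41) + 7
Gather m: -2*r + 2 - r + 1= 3 - 3*r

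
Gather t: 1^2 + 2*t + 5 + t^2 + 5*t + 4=t^2 + 7*t + 10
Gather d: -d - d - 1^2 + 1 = -2*d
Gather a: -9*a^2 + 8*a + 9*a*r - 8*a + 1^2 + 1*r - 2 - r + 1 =-9*a^2 + 9*a*r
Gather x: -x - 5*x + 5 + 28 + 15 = 48 - 6*x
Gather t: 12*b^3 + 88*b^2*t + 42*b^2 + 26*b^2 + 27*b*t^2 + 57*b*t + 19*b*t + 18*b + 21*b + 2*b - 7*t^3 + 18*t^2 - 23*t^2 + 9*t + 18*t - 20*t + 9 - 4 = 12*b^3 + 68*b^2 + 41*b - 7*t^3 + t^2*(27*b - 5) + t*(88*b^2 + 76*b + 7) + 5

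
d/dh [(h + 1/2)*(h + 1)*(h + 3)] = 3*h^2 + 9*h + 5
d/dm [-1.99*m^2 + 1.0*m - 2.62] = 1.0 - 3.98*m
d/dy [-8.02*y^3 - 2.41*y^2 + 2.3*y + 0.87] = -24.06*y^2 - 4.82*y + 2.3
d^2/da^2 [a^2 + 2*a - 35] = 2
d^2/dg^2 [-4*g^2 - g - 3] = -8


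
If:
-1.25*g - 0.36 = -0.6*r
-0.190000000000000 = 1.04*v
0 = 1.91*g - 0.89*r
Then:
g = 9.56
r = 20.53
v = -0.18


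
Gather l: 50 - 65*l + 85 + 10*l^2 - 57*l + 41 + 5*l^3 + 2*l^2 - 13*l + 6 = 5*l^3 + 12*l^2 - 135*l + 182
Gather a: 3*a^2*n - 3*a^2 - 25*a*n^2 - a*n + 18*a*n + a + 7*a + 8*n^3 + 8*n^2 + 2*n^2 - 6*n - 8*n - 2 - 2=a^2*(3*n - 3) + a*(-25*n^2 + 17*n + 8) + 8*n^3 + 10*n^2 - 14*n - 4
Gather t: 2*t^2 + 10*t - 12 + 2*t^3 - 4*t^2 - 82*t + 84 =2*t^3 - 2*t^2 - 72*t + 72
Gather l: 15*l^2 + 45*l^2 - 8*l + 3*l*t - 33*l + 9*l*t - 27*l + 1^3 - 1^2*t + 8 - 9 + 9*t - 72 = 60*l^2 + l*(12*t - 68) + 8*t - 72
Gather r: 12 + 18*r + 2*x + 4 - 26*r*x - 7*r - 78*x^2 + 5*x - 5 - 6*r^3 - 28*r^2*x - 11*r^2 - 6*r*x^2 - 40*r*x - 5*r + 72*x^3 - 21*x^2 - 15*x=-6*r^3 + r^2*(-28*x - 11) + r*(-6*x^2 - 66*x + 6) + 72*x^3 - 99*x^2 - 8*x + 11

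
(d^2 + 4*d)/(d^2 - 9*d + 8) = d*(d + 4)/(d^2 - 9*d + 8)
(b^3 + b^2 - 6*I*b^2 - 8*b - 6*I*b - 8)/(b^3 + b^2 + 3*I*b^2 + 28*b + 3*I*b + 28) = (b - 2*I)/(b + 7*I)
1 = 1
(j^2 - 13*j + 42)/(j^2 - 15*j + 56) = (j - 6)/(j - 8)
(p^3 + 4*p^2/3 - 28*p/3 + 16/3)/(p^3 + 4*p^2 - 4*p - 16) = (p - 2/3)/(p + 2)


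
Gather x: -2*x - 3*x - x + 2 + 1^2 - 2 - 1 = -6*x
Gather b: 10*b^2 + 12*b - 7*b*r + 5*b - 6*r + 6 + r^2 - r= 10*b^2 + b*(17 - 7*r) + r^2 - 7*r + 6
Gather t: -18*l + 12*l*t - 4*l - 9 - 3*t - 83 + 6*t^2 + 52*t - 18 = -22*l + 6*t^2 + t*(12*l + 49) - 110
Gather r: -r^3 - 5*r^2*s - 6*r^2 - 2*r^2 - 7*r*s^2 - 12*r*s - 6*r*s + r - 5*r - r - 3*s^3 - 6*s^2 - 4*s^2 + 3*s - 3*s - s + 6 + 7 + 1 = -r^3 + r^2*(-5*s - 8) + r*(-7*s^2 - 18*s - 5) - 3*s^3 - 10*s^2 - s + 14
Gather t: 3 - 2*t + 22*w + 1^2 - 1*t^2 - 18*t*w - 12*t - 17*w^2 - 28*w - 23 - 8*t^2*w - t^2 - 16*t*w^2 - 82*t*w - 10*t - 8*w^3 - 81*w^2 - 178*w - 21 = t^2*(-8*w - 2) + t*(-16*w^2 - 100*w - 24) - 8*w^3 - 98*w^2 - 184*w - 40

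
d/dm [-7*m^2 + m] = 1 - 14*m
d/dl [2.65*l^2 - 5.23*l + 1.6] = 5.3*l - 5.23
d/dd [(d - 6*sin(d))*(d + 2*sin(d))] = -4*d*cos(d) + 2*d - 4*sin(d) - 12*sin(2*d)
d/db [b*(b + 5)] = 2*b + 5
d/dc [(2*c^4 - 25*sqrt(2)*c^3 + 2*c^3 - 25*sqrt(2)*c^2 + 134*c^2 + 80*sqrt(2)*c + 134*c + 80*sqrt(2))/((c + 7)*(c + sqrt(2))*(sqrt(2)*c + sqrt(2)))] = (sqrt(2)*c^4 + 4*c^3 + 14*sqrt(2)*c^3 - 133*c^2 - 92*sqrt(2)*c^2 - 350*sqrt(2)*c - 160*c - 80*sqrt(2) + 378)/(c^4 + 2*sqrt(2)*c^3 + 14*c^3 + 28*sqrt(2)*c^2 + 51*c^2 + 28*c + 98*sqrt(2)*c + 98)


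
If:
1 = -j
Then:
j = -1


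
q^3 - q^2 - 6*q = q*(q - 3)*(q + 2)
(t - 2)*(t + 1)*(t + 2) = t^3 + t^2 - 4*t - 4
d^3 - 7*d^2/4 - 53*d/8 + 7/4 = (d - 7/2)*(d - 1/4)*(d + 2)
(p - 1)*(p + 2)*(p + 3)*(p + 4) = p^4 + 8*p^3 + 17*p^2 - 2*p - 24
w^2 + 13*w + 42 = (w + 6)*(w + 7)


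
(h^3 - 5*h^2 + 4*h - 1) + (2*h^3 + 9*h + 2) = 3*h^3 - 5*h^2 + 13*h + 1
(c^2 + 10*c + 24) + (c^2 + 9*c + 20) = 2*c^2 + 19*c + 44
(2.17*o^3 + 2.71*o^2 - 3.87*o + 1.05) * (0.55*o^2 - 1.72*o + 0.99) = 1.1935*o^5 - 2.2419*o^4 - 4.6414*o^3 + 9.9168*o^2 - 5.6373*o + 1.0395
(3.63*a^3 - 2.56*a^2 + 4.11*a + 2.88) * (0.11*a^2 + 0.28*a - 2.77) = 0.3993*a^5 + 0.7348*a^4 - 10.3198*a^3 + 8.5588*a^2 - 10.5783*a - 7.9776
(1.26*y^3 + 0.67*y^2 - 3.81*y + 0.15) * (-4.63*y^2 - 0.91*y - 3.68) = -5.8338*y^5 - 4.2487*y^4 + 12.3938*y^3 + 0.307*y^2 + 13.8843*y - 0.552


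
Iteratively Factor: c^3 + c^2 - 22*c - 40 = (c + 2)*(c^2 - c - 20) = (c + 2)*(c + 4)*(c - 5)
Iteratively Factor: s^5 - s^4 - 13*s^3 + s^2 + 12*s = (s - 4)*(s^4 + 3*s^3 - s^2 - 3*s) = (s - 4)*(s - 1)*(s^3 + 4*s^2 + 3*s) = (s - 4)*(s - 1)*(s + 1)*(s^2 + 3*s) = (s - 4)*(s - 1)*(s + 1)*(s + 3)*(s)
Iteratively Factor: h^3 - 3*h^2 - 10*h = (h)*(h^2 - 3*h - 10) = h*(h + 2)*(h - 5)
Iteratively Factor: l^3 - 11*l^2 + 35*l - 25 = (l - 5)*(l^2 - 6*l + 5) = (l - 5)^2*(l - 1)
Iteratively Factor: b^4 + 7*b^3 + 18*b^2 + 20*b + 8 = (b + 2)*(b^3 + 5*b^2 + 8*b + 4) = (b + 2)^2*(b^2 + 3*b + 2) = (b + 1)*(b + 2)^2*(b + 2)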